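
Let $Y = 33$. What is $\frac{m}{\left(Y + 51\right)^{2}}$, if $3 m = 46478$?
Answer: $\frac{23239}{10584} \approx 2.1957$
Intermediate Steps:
$m = \frac{46478}{3}$ ($m = \frac{1}{3} \cdot 46478 = \frac{46478}{3} \approx 15493.0$)
$\frac{m}{\left(Y + 51\right)^{2}} = \frac{46478}{3 \left(33 + 51\right)^{2}} = \frac{46478}{3 \cdot 84^{2}} = \frac{46478}{3 \cdot 7056} = \frac{46478}{3} \cdot \frac{1}{7056} = \frac{23239}{10584}$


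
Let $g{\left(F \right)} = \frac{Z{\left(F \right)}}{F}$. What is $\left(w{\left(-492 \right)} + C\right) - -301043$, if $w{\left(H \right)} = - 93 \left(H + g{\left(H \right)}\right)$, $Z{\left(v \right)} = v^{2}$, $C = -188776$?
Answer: $203779$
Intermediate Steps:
$g{\left(F \right)} = F$ ($g{\left(F \right)} = \frac{F^{2}}{F} = F$)
$w{\left(H \right)} = - 186 H$ ($w{\left(H \right)} = - 93 \left(H + H\right) = - 93 \cdot 2 H = - 186 H$)
$\left(w{\left(-492 \right)} + C\right) - -301043 = \left(\left(-186\right) \left(-492\right) - 188776\right) - -301043 = \left(91512 - 188776\right) + 301043 = -97264 + 301043 = 203779$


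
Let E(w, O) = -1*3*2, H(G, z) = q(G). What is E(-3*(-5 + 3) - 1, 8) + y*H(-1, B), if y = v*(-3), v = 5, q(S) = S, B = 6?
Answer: 9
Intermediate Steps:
H(G, z) = G
y = -15 (y = 5*(-3) = -15)
E(w, O) = -6 (E(w, O) = -3*2 = -6)
E(-3*(-5 + 3) - 1, 8) + y*H(-1, B) = -6 - 15*(-1) = -6 + 15 = 9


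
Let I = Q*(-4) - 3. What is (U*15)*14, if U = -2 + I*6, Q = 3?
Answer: -19320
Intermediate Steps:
I = -15 (I = 3*(-4) - 3 = -12 - 3 = -15)
U = -92 (U = -2 - 15*6 = -2 - 90 = -92)
(U*15)*14 = -92*15*14 = -1380*14 = -19320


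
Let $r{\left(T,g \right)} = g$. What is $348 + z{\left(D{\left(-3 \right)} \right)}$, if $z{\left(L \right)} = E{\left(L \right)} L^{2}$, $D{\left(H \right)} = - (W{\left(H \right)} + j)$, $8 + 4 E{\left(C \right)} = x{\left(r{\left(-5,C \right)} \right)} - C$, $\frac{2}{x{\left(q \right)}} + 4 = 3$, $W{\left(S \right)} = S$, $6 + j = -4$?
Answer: $- \frac{2495}{4} \approx -623.75$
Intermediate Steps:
$j = -10$ ($j = -6 - 4 = -10$)
$x{\left(q \right)} = -2$ ($x{\left(q \right)} = \frac{2}{-4 + 3} = \frac{2}{-1} = 2 \left(-1\right) = -2$)
$E{\left(C \right)} = - \frac{5}{2} - \frac{C}{4}$ ($E{\left(C \right)} = -2 + \frac{-2 - C}{4} = -2 - \left(\frac{1}{2} + \frac{C}{4}\right) = - \frac{5}{2} - \frac{C}{4}$)
$D{\left(H \right)} = 10 - H$ ($D{\left(H \right)} = - (H - 10) = - (-10 + H) = 10 - H$)
$z{\left(L \right)} = L^{2} \left(- \frac{5}{2} - \frac{L}{4}\right)$ ($z{\left(L \right)} = \left(- \frac{5}{2} - \frac{L}{4}\right) L^{2} = L^{2} \left(- \frac{5}{2} - \frac{L}{4}\right)$)
$348 + z{\left(D{\left(-3 \right)} \right)} = 348 + \frac{\left(10 - -3\right)^{2} \left(-10 - \left(10 - -3\right)\right)}{4} = 348 + \frac{\left(10 + 3\right)^{2} \left(-10 - \left(10 + 3\right)\right)}{4} = 348 + \frac{13^{2} \left(-10 - 13\right)}{4} = 348 + \frac{1}{4} \cdot 169 \left(-10 - 13\right) = 348 + \frac{1}{4} \cdot 169 \left(-23\right) = 348 - \frac{3887}{4} = - \frac{2495}{4}$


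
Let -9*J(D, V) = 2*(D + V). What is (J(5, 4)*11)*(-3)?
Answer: 66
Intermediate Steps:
J(D, V) = -2*D/9 - 2*V/9 (J(D, V) = -2*(D + V)/9 = -(2*D + 2*V)/9 = -2*D/9 - 2*V/9)
(J(5, 4)*11)*(-3) = ((-2/9*5 - 2/9*4)*11)*(-3) = ((-10/9 - 8/9)*11)*(-3) = -2*11*(-3) = -22*(-3) = 66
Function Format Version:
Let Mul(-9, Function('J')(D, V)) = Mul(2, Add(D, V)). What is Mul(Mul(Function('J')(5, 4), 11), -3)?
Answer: 66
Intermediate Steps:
Function('J')(D, V) = Add(Mul(Rational(-2, 9), D), Mul(Rational(-2, 9), V)) (Function('J')(D, V) = Mul(Rational(-1, 9), Mul(2, Add(D, V))) = Mul(Rational(-1, 9), Add(Mul(2, D), Mul(2, V))) = Add(Mul(Rational(-2, 9), D), Mul(Rational(-2, 9), V)))
Mul(Mul(Function('J')(5, 4), 11), -3) = Mul(Mul(Add(Mul(Rational(-2, 9), 5), Mul(Rational(-2, 9), 4)), 11), -3) = Mul(Mul(Add(Rational(-10, 9), Rational(-8, 9)), 11), -3) = Mul(Mul(-2, 11), -3) = Mul(-22, -3) = 66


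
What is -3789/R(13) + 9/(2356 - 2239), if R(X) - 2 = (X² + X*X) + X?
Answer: -48904/4589 ≈ -10.657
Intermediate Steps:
R(X) = 2 + X + 2*X² (R(X) = 2 + ((X² + X*X) + X) = 2 + ((X² + X²) + X) = 2 + (2*X² + X) = 2 + (X + 2*X²) = 2 + X + 2*X²)
-3789/R(13) + 9/(2356 - 2239) = -3789/(2 + 13 + 2*13²) + 9/(2356 - 2239) = -3789/(2 + 13 + 2*169) + 9/117 = -3789/(2 + 13 + 338) + 9*(1/117) = -3789/353 + 1/13 = -48904/4589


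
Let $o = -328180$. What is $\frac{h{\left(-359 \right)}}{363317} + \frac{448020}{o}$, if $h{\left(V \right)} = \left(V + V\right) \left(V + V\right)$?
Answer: $\frac{320569199}{5961668653} \approx 0.053772$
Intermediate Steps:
$h{\left(V \right)} = 4 V^{2}$ ($h{\left(V \right)} = 2 V 2 V = 4 V^{2}$)
$\frac{h{\left(-359 \right)}}{363317} + \frac{448020}{o} = \frac{4 \left(-359\right)^{2}}{363317} + \frac{448020}{-328180} = 4 \cdot 128881 \cdot \frac{1}{363317} + 448020 \left(- \frac{1}{328180}\right) = 515524 \cdot \frac{1}{363317} - \frac{22401}{16409} = \frac{515524}{363317} - \frac{22401}{16409} = \frac{320569199}{5961668653}$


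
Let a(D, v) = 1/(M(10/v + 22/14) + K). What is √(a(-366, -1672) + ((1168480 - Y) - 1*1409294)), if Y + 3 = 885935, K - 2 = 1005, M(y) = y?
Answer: I*√1570011458774926830/1180425 ≈ 1061.5*I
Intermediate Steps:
K = 1007 (K = 2 + 1005 = 1007)
Y = 885932 (Y = -3 + 885935 = 885932)
a(D, v) = 1/(7060/7 + 10/v) (a(D, v) = 1/((10/v + 22/14) + 1007) = 1/((10/v + 22*(1/14)) + 1007) = 1/((10/v + 11/7) + 1007) = 1/((11/7 + 10/v) + 1007) = 1/(7060/7 + 10/v))
√(a(-366, -1672) + ((1168480 - Y) - 1*1409294)) = √((7/10)*(-1672)/(7 + 706*(-1672)) + ((1168480 - 1*885932) - 1*1409294)) = √((7/10)*(-1672)/(7 - 1180432) + ((1168480 - 885932) - 1409294)) = √((7/10)*(-1672)/(-1180425) + (282548 - 1409294)) = √((7/10)*(-1672)*(-1/1180425) - 1126746) = √(5852/5902125 - 1126746) = √(-6650195729398/5902125) = I*√1570011458774926830/1180425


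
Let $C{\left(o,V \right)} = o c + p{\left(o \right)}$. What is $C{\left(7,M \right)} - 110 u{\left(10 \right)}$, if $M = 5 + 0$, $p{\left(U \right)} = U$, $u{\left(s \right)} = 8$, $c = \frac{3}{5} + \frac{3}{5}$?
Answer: $- \frac{4323}{5} \approx -864.6$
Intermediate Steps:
$c = \frac{6}{5}$ ($c = 3 \cdot \frac{1}{5} + 3 \cdot \frac{1}{5} = \frac{3}{5} + \frac{3}{5} = \frac{6}{5} \approx 1.2$)
$M = 5$
$C{\left(o,V \right)} = \frac{11 o}{5}$ ($C{\left(o,V \right)} = o \frac{6}{5} + o = \frac{6 o}{5} + o = \frac{11 o}{5}$)
$C{\left(7,M \right)} - 110 u{\left(10 \right)} = \frac{11}{5} \cdot 7 - 880 = \frac{77}{5} - 880 = - \frac{4323}{5}$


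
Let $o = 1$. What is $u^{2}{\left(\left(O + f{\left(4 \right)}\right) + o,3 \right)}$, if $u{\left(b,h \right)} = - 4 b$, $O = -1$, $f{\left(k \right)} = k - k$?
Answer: $0$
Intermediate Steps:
$f{\left(k \right)} = 0$
$u^{2}{\left(\left(O + f{\left(4 \right)}\right) + o,3 \right)} = \left(- 4 \left(\left(-1 + 0\right) + 1\right)\right)^{2} = \left(- 4 \left(-1 + 1\right)\right)^{2} = \left(\left(-4\right) 0\right)^{2} = 0^{2} = 0$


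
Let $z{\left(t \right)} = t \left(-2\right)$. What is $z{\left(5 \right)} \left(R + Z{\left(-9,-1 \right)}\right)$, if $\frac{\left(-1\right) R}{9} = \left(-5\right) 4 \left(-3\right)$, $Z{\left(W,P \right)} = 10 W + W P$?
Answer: $6210$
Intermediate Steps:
$Z{\left(W,P \right)} = 10 W + P W$
$z{\left(t \right)} = - 2 t$
$R = -540$ ($R = - 9 \left(-5\right) 4 \left(-3\right) = - 9 \left(\left(-20\right) \left(-3\right)\right) = \left(-9\right) 60 = -540$)
$z{\left(5 \right)} \left(R + Z{\left(-9,-1 \right)}\right) = \left(-2\right) 5 \left(-540 - 9 \left(10 - 1\right)\right) = - 10 \left(-540 - 81\right) = \left(-10\right) \left(-621\right) = 6210$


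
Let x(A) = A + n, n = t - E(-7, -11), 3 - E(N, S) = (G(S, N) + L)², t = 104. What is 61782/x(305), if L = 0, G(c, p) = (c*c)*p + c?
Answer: 30891/368285 ≈ 0.083878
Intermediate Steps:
G(c, p) = c + p*c² (G(c, p) = c²*p + c = p*c² + c = c + p*c²)
E(N, S) = 3 - S²*(1 + N*S)² (E(N, S) = 3 - (S*(1 + S*N) + 0)² = 3 - (S*(1 + N*S) + 0)² = 3 - (S*(1 + N*S))² = 3 - S²*(1 + N*S)²)
n = 736265 (n = 104 - (3 - 1*(-11)²*(1 - 7*(-11))²) = 104 - (3 - 1*121*(1 + 77)²) = 104 - (3 - 1*121*78²) = 104 - (3 - 1*121*6084) = 104 - (3 - 736164) = 104 - 1*(-736161) = 104 + 736161 = 736265)
x(A) = 736265 + A (x(A) = A + 736265 = 736265 + A)
61782/x(305) = 61782/(736265 + 305) = 61782/736570 = 61782*(1/736570) = 30891/368285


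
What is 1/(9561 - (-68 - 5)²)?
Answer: 1/4232 ≈ 0.00023629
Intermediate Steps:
1/(9561 - (-68 - 5)²) = 1/(9561 - 1*(-73)²) = 1/(9561 - 1*5329) = 1/(9561 - 5329) = 1/4232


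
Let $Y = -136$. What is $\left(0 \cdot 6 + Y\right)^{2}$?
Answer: $18496$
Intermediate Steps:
$\left(0 \cdot 6 + Y\right)^{2} = \left(0 \cdot 6 - 136\right)^{2} = \left(0 - 136\right)^{2} = \left(-136\right)^{2} = 18496$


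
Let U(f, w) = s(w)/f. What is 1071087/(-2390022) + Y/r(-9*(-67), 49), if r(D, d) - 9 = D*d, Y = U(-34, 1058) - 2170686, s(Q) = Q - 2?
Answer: -5953785276/80573761 ≈ -73.892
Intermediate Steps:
s(Q) = -2 + Q
U(f, w) = (-2 + w)/f
Y = -36902190/17 (Y = (-2 + 1058)/(-34) - 2170686 = -1/34*1056 - 2170686 = -528/17 - 2170686 = -36902190/17 ≈ -2.1707e+6)
r(D, d) = 9 + D*d
1071087/(-2390022) + Y/r(-9*(-67), 49) = 1071087/(-2390022) - 36902190/(17*(9 - 9*(-67)*49)) = 1071087*(-1/2390022) - 36902190/(17*(9 + 603*49)) = -15523/34638 - 36902190/(17*(9 + 29547)) = -15523/34638 - 36902190/17/29556 = -15523/34638 - 36902190/17*1/29556 = -15523/34638 - 6150365/83742 = -5953785276/80573761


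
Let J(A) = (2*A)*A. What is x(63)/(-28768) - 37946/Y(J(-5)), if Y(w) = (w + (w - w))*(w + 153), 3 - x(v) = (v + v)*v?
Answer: -17432591/5034400 ≈ -3.4627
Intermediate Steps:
J(A) = 2*A²
x(v) = 3 - 2*v² (x(v) = 3 - (v + v)*v = 3 - 2*v*v = 3 - 2*v²)
Y(w) = w*(153 + w) (Y(w) = (w + 0)*(153 + w) = w*(153 + w))
x(63)/(-28768) - 37946/Y(J(-5)) = (3 - 2*63²)/(-28768) - 37946*1/(50*(153 + 2*(-5)²)) = (3 - 2*3969)*(-1/28768) - 37946*1/(50*(153 + 2*25)) = (3 - 7938)*(-1/28768) - 37946*1/(50*(153 + 50)) = -7935*(-1/28768) - 37946/(50*203) = 7935/28768 - 37946/10150 = 7935/28768 - 37946*1/10150 = 7935/28768 - 18973/5075 = -17432591/5034400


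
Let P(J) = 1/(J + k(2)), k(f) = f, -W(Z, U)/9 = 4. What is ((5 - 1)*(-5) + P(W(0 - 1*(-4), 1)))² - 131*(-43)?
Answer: 6975509/1156 ≈ 6034.2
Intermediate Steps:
W(Z, U) = -36 (W(Z, U) = -9*4 = -36)
P(J) = 1/(2 + J) (P(J) = 1/(J + 2) = 1/(2 + J))
((5 - 1)*(-5) + P(W(0 - 1*(-4), 1)))² - 131*(-43) = ((5 - 1)*(-5) + 1/(2 - 36))² - 131*(-43) = (4*(-5) + 1/(-34))² + 5633 = (-20 - 1/34)² + 5633 = (-681/34)² + 5633 = 463761/1156 + 5633 = 6975509/1156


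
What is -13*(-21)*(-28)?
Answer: -7644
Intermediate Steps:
-13*(-21)*(-28) = 273*(-28) = -7644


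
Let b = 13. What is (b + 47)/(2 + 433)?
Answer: 4/29 ≈ 0.13793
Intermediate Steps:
(b + 47)/(2 + 433) = (13 + 47)/(2 + 433) = 60/435 = 60*(1/435) = 4/29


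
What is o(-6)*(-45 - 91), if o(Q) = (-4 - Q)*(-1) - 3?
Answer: 680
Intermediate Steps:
o(Q) = 1 + Q (o(Q) = (4 + Q) - 3 = 1 + Q)
o(-6)*(-45 - 91) = (1 - 6)*(-45 - 91) = -5*(-136) = 680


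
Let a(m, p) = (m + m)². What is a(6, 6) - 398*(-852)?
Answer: 339240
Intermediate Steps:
a(m, p) = 4*m² (a(m, p) = (2*m)² = 4*m²)
a(6, 6) - 398*(-852) = 4*6² - 398*(-852) = 4*36 + 339096 = 144 + 339096 = 339240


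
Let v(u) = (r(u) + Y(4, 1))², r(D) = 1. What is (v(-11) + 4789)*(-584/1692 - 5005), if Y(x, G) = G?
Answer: -10148031973/423 ≈ -2.3991e+7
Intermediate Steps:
v(u) = 4 (v(u) = (1 + 1)² = 2² = 4)
(v(-11) + 4789)*(-584/1692 - 5005) = (4 + 4789)*(-584/1692 - 5005) = 4793*(-584*1/1692 - 5005) = 4793*(-146/423 - 5005) = 4793*(-2117261/423) = -10148031973/423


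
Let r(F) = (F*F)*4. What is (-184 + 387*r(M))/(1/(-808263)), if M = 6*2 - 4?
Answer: -79927511544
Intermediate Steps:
M = 8 (M = 12 - 4 = 8)
r(F) = 4*F**2 (r(F) = F**2*4 = 4*F**2)
(-184 + 387*r(M))/(1/(-808263)) = (-184 + 387*(4*8**2))/(1/(-808263)) = (-184 + 387*(4*64))/(-1/808263) = (-184 + 387*256)*(-808263) = (-184 + 99072)*(-808263) = 98888*(-808263) = -79927511544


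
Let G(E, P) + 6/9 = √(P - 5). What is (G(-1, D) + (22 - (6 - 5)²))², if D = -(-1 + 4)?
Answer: 3649/9 + 244*I*√2/3 ≈ 405.44 + 115.02*I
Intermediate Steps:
D = -3 (D = -1*3 = -3)
G(E, P) = -⅔ + √(-5 + P) (G(E, P) = -⅔ + √(P - 5) = -⅔ + √(-5 + P))
(G(-1, D) + (22 - (6 - 5)²))² = ((-⅔ + √(-5 - 3)) + (22 - (6 - 5)²))² = ((-⅔ + √(-8)) + (22 - 1*1²))² = ((-⅔ + 2*I*√2) + (22 - 1*1))² = ((-⅔ + 2*I*√2) + (22 - 1))² = ((-⅔ + 2*I*√2) + 21)² = (61/3 + 2*I*√2)²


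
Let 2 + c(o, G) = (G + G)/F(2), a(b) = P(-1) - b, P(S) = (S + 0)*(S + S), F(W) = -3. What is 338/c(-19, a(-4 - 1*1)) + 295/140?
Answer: -6803/140 ≈ -48.593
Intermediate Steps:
P(S) = 2*S**2 (P(S) = S*(2*S) = 2*S**2)
a(b) = 2 - b (a(b) = 2*(-1)**2 - b = 2*1 - b = 2 - b)
c(o, G) = -2 - 2*G/3 (c(o, G) = -2 + (G + G)/(-3) = -2 + (2*G)*(-1/3) = -2 - 2*G/3)
338/c(-19, a(-4 - 1*1)) + 295/140 = 338/(-2 - 2*(2 - (-4 - 1*1))/3) + 295/140 = 338/(-2 - 2*(2 - (-4 - 1))/3) + 295*(1/140) = 338/(-2 - 2*(2 - 1*(-5))/3) + 59/28 = 338/(-2 - 2*(2 + 5)/3) + 59/28 = 338/(-2 - 2/3*7) + 59/28 = 338/(-2 - 14/3) + 59/28 = 338/(-20/3) + 59/28 = 338*(-3/20) + 59/28 = -507/10 + 59/28 = -6803/140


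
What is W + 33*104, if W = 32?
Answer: 3464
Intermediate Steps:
W + 33*104 = 32 + 33*104 = 32 + 3432 = 3464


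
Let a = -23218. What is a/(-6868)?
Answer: 11609/3434 ≈ 3.3806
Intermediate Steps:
a/(-6868) = -23218/(-6868) = -23218*(-1/6868) = 11609/3434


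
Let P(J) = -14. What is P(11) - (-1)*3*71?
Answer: 199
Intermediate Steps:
P(11) - (-1)*3*71 = -14 - (-1)*3*71 = -14 - (-1)*213 = -14 - 1*(-213) = -14 + 213 = 199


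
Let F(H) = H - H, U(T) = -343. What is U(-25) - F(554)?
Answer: -343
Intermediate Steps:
F(H) = 0
U(-25) - F(554) = -343 - 1*0 = -343 + 0 = -343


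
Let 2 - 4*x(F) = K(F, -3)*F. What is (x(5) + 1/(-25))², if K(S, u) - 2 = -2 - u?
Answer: 108241/10000 ≈ 10.824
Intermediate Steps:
K(S, u) = -u (K(S, u) = 2 + (-2 - u) = -u)
x(F) = ½ - 3*F/4 (x(F) = ½ - (-1*(-3))*F/4 = ½ - 3*F/4)
(x(5) + 1/(-25))² = ((½ - ¾*5) + 1/(-25))² = ((½ - 15/4) - 1/25)² = (-13/4 - 1/25)² = (-329/100)² = 108241/10000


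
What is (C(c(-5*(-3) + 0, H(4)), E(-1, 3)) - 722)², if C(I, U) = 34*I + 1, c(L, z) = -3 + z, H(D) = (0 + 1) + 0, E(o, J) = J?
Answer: 622521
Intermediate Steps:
H(D) = 1 (H(D) = 1 + 0 = 1)
C(I, U) = 1 + 34*I
(C(c(-5*(-3) + 0, H(4)), E(-1, 3)) - 722)² = ((1 + 34*(-3 + 1)) - 722)² = ((1 + 34*(-2)) - 722)² = ((1 - 68) - 722)² = (-67 - 722)² = (-789)² = 622521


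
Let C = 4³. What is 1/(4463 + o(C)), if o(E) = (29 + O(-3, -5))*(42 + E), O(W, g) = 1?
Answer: 1/7643 ≈ 0.00013084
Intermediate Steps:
C = 64
o(E) = 1260 + 30*E (o(E) = (29 + 1)*(42 + E) = 30*(42 + E) = 1260 + 30*E)
1/(4463 + o(C)) = 1/(4463 + (1260 + 30*64)) = 1/(4463 + (1260 + 1920)) = 1/(4463 + 3180) = 1/7643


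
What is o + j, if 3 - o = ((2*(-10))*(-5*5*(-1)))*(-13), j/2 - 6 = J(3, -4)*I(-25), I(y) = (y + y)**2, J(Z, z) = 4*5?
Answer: 93515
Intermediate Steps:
J(Z, z) = 20
I(y) = 4*y**2 (I(y) = (2*y)**2 = 4*y**2)
j = 100012 (j = 12 + 2*(20*(4*(-25)**2)) = 12 + 2*(20*(4*625)) = 12 + 2*(20*2500) = 12 + 2*50000 = 12 + 100000 = 100012)
o = -6497 (o = 3 - (2*(-10))*(-5*5*(-1))*(-13) = 3 - (-(-500)*(-1))*(-13) = 3 - (-20*25)*(-13) = 3 - (-500)*(-13) = 3 - 1*6500 = 3 - 6500 = -6497)
o + j = -6497 + 100012 = 93515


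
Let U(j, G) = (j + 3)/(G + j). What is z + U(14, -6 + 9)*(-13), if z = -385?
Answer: -398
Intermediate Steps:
U(j, G) = (3 + j)/(G + j)
z + U(14, -6 + 9)*(-13) = -385 + ((3 + 14)/((-6 + 9) + 14))*(-13) = -385 + (17/(3 + 14))*(-13) = -385 + (17/17)*(-13) = -385 + ((1/17)*17)*(-13) = -385 + 1*(-13) = -385 - 13 = -398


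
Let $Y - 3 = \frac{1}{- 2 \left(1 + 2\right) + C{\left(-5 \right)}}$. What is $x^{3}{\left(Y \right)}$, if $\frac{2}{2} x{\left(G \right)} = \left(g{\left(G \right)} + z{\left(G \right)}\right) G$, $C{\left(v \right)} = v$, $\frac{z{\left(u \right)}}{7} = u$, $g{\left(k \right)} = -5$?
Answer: $\frac{158164877312}{1771561} \approx 89280.0$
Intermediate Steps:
$z{\left(u \right)} = 7 u$
$Y = \frac{32}{11}$ ($Y = 3 + \frac{1}{- 2 \left(1 + 2\right) - 5} = 3 + \frac{1}{\left(-2\right) 3 - 5} = 3 + \frac{1}{-6 - 5} = 3 + \frac{1}{-11} = 3 - \frac{1}{11} = \frac{32}{11} \approx 2.9091$)
$x{\left(G \right)} = G \left(-5 + 7 G\right)$ ($x{\left(G \right)} = \left(-5 + 7 G\right) G = G \left(-5 + 7 G\right)$)
$x^{3}{\left(Y \right)} = \left(\frac{32 \left(-5 + 7 \cdot \frac{32}{11}\right)}{11}\right)^{3} = \left(\frac{32 \left(-5 + \frac{224}{11}\right)}{11}\right)^{3} = \left(\frac{32}{11} \cdot \frac{169}{11}\right)^{3} = \left(\frac{5408}{121}\right)^{3} = \frac{158164877312}{1771561}$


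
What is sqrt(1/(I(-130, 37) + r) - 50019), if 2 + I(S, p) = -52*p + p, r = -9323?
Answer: I*sqrt(1571958920287)/5606 ≈ 223.65*I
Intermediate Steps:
I(S, p) = -2 - 51*p (I(S, p) = -2 + (-52*p + p) = -2 - 51*p)
sqrt(1/(I(-130, 37) + r) - 50019) = sqrt(1/((-2 - 51*37) - 9323) - 50019) = sqrt(1/((-2 - 1887) - 9323) - 50019) = sqrt(1/(-1889 - 9323) - 50019) = sqrt(1/(-11212) - 50019) = sqrt(-1/11212 - 50019) = sqrt(-560813029/11212) = I*sqrt(1571958920287)/5606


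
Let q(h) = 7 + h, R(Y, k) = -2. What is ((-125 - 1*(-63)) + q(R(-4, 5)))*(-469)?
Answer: 26733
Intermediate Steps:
((-125 - 1*(-63)) + q(R(-4, 5)))*(-469) = ((-125 - 1*(-63)) + (7 - 2))*(-469) = ((-125 + 63) + 5)*(-469) = (-62 + 5)*(-469) = -57*(-469) = 26733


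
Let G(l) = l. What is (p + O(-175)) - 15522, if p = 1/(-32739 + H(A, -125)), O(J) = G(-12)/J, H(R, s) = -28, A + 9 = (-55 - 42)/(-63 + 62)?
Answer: -1816454029/117025 ≈ -15522.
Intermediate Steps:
A = 88 (A = -9 + (-55 - 42)/(-63 + 62) = -9 - 97/(-1) = -9 - 97*(-1) = -9 + 97 = 88)
O(J) = -12/J
p = -1/32767 (p = 1/(-32739 - 28) = 1/(-32767) = -1/32767 ≈ -3.0519e-5)
(p + O(-175)) - 15522 = (-1/32767 - 12/(-175)) - 15522 = (-1/32767 - 12*(-1/175)) - 15522 = (-1/32767 + 12/175) - 15522 = 8021/117025 - 15522 = -1816454029/117025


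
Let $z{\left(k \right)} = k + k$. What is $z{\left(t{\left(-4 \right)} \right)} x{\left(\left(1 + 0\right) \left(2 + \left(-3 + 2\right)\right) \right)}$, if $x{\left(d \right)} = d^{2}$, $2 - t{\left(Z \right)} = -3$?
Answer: $10$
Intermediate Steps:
$t{\left(Z \right)} = 5$ ($t{\left(Z \right)} = 2 - -3 = 2 + 3 = 5$)
$z{\left(k \right)} = 2 k$
$z{\left(t{\left(-4 \right)} \right)} x{\left(\left(1 + 0\right) \left(2 + \left(-3 + 2\right)\right) \right)} = 2 \cdot 5 \left(\left(1 + 0\right) \left(2 + \left(-3 + 2\right)\right)\right)^{2} = 10 \left(1 \left(2 - 1\right)\right)^{2} = 10 \left(1 \cdot 1\right)^{2} = 10 \cdot 1^{2} = 10 \cdot 1 = 10$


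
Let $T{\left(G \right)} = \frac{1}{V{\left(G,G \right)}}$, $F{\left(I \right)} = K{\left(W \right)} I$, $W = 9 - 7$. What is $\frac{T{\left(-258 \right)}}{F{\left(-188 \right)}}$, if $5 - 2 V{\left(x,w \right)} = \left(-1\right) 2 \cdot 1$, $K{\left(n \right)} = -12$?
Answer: $\frac{1}{7896} \approx 0.00012665$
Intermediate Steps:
$W = 2$
$F{\left(I \right)} = - 12 I$
$V{\left(x,w \right)} = \frac{7}{2}$ ($V{\left(x,w \right)} = \frac{5}{2} - \frac{\left(-1\right) 2 \cdot 1}{2} = \frac{5}{2} - \frac{\left(-2\right) 1}{2} = \frac{5}{2} - -1 = \frac{5}{2} + 1 = \frac{7}{2}$)
$T{\left(G \right)} = \frac{2}{7}$ ($T{\left(G \right)} = \frac{1}{\frac{7}{2}} = \frac{2}{7}$)
$\frac{T{\left(-258 \right)}}{F{\left(-188 \right)}} = \frac{2}{7 \left(\left(-12\right) \left(-188\right)\right)} = \frac{2}{7 \cdot 2256} = \frac{2}{7} \cdot \frac{1}{2256} = \frac{1}{7896}$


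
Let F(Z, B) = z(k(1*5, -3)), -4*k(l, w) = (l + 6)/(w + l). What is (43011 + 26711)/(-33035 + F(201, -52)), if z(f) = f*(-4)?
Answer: -139444/66059 ≈ -2.1109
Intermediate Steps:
k(l, w) = -(6 + l)/(4*(l + w)) (k(l, w) = -(l + 6)/(4*(w + l)) = -(6 + l)/(4*(l + w)))
z(f) = -4*f
F(Z, B) = 11/2 (F(Z, B) = -(-6 - 5)/(1*5 - 3) = -(-6 - 1*5)/(5 - 3) = -(-6 - 5)/2 = -(-11)/2 = -4*(-11/8) = 11/2)
(43011 + 26711)/(-33035 + F(201, -52)) = (43011 + 26711)/(-33035 + 11/2) = 69722/(-66059/2) = 69722*(-2/66059) = -139444/66059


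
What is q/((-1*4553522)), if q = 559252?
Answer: -279626/2276761 ≈ -0.12282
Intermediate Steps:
q/((-1*4553522)) = 559252/((-1*4553522)) = 559252/(-4553522) = 559252*(-1/4553522) = -279626/2276761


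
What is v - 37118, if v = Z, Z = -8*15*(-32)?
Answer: -33278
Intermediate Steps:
Z = 3840 (Z = -120*(-32) = 3840)
v = 3840
v - 37118 = 3840 - 37118 = -33278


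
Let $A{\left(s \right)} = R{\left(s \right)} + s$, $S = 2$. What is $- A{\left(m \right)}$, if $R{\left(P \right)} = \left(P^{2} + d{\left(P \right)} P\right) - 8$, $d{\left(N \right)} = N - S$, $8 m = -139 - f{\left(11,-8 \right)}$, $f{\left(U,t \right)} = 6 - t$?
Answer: $- \frac{23765}{32} \approx -742.66$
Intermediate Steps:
$m = - \frac{153}{8}$ ($m = \frac{-139 - \left(6 - -8\right)}{8} = \frac{-139 - \left(6 + 8\right)}{8} = \frac{-139 - 14}{8} = \frac{1}{8} \left(-153\right) = - \frac{153}{8} \approx -19.125$)
$d{\left(N \right)} = -2 + N$ ($d{\left(N \right)} = N - 2 = -2 + N$)
$R{\left(P \right)} = -8 + P^{2} + P \left(-2 + P\right)$ ($R{\left(P \right)} = \left(P^{2} + \left(-2 + P\right) P\right) - 8 = \left(P^{2} + P \left(-2 + P\right)\right) - 8 = -8 + P^{2} + P \left(-2 + P\right)$)
$A{\left(s \right)} = -8 - s + 2 s^{2}$ ($A{\left(s \right)} = \left(-8 - 2 s + 2 s^{2}\right) + s = -8 - s + 2 s^{2}$)
$- A{\left(m \right)} = - (-8 - - \frac{153}{8} + 2 \left(- \frac{153}{8}\right)^{2}) = - (-8 + \frac{153}{8} + 2 \cdot \frac{23409}{64}) = - (-8 + \frac{153}{8} + \frac{23409}{32}) = \left(-1\right) \frac{23765}{32} = - \frac{23765}{32}$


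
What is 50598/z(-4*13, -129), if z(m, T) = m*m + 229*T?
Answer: -50598/26837 ≈ -1.8854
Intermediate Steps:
z(m, T) = m**2 + 229*T
50598/z(-4*13, -129) = 50598/((-4*13)**2 + 229*(-129)) = 50598/((-52)**2 - 29541) = 50598/(2704 - 29541) = 50598/(-26837) = 50598*(-1/26837) = -50598/26837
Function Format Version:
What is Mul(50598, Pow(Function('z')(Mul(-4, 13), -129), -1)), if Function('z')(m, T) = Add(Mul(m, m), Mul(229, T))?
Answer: Rational(-50598, 26837) ≈ -1.8854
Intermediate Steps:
Function('z')(m, T) = Add(Pow(m, 2), Mul(229, T))
Mul(50598, Pow(Function('z')(Mul(-4, 13), -129), -1)) = Mul(50598, Pow(Add(Pow(Mul(-4, 13), 2), Mul(229, -129)), -1)) = Mul(50598, Pow(Add(Pow(-52, 2), -29541), -1)) = Mul(50598, Pow(Add(2704, -29541), -1)) = Mul(50598, Pow(-26837, -1)) = Mul(50598, Rational(-1, 26837)) = Rational(-50598, 26837)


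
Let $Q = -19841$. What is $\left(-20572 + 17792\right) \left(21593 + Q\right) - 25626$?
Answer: $-4896186$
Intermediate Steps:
$\left(-20572 + 17792\right) \left(21593 + Q\right) - 25626 = \left(-20572 + 17792\right) \left(21593 - 19841\right) - 25626 = \left(-2780\right) 1752 - 25626 = -4870560 - 25626 = -4896186$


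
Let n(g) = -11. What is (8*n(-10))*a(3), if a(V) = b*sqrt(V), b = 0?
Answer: 0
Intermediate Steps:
a(V) = 0 (a(V) = 0*sqrt(V) = 0)
(8*n(-10))*a(3) = (8*(-11))*0 = -88*0 = 0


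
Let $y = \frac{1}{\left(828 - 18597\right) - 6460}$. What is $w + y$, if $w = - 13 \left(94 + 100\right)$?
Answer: $- \frac{61105539}{24229} \approx -2522.0$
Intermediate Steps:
$y = - \frac{1}{24229}$ ($y = \frac{1}{\left(828 - 18597\right) - 6460} = \frac{1}{-17769 - 6460} = \frac{1}{-24229} = - \frac{1}{24229} \approx -4.1273 \cdot 10^{-5}$)
$w = -2522$ ($w = \left(-13\right) 194 = -2522$)
$w + y = -2522 - \frac{1}{24229} = - \frac{61105539}{24229}$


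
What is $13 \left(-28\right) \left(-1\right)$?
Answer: $364$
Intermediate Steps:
$13 \left(-28\right) \left(-1\right) = \left(-364\right) \left(-1\right) = 364$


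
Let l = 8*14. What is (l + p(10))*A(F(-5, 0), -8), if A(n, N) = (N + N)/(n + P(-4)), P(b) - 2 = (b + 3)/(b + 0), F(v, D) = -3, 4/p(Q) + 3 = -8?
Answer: 78592/33 ≈ 2381.6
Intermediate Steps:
p(Q) = -4/11 (p(Q) = 4/(-3 - 8) = 4/(-11) = 4*(-1/11) = -4/11)
P(b) = 2 + (3 + b)/b (P(b) = 2 + (b + 3)/(b + 0) = 2 + (3 + b)/b)
A(n, N) = 2*N/(9/4 + n) (A(n, N) = (N + N)/(n + (3 + 3/(-4))) = (2*N)/(n + (3 + 3*(-1/4))) = (2*N)/(n + (3 - 3/4)) = (2*N)/(n + 9/4) = (2*N)/(9/4 + n) = 2*N/(9/4 + n))
l = 112
(l + p(10))*A(F(-5, 0), -8) = (112 - 4/11)*(8*(-8)/(9 + 4*(-3))) = 1228*(8*(-8)/(9 - 12))/11 = 1228*(8*(-8)/(-3))/11 = 1228*(8*(-8)*(-1/3))/11 = (1228/11)*(64/3) = 78592/33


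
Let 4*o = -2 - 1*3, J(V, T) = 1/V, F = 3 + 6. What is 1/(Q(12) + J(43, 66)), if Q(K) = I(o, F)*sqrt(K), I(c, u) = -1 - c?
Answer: -172/5543 + 3698*sqrt(3)/5543 ≈ 1.1245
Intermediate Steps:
F = 9
o = -5/4 (o = (-2 - 1*3)/4 = (-2 - 3)/4 = (1/4)*(-5) = -5/4 ≈ -1.2500)
Q(K) = sqrt(K)/4 (Q(K) = (-1 - 1*(-5/4))*sqrt(K) = (-1 + 5/4)*sqrt(K) = sqrt(K)/4)
1/(Q(12) + J(43, 66)) = 1/(sqrt(12)/4 + 1/43) = 1/((2*sqrt(3))/4 + 1/43) = 1/(sqrt(3)/2 + 1/43) = 1/(1/43 + sqrt(3)/2)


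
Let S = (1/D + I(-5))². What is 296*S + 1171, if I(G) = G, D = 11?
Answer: 1004827/121 ≈ 8304.4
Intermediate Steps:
S = 2916/121 (S = (1/11 - 5)² = (-54/11)² = 2916/121 ≈ 24.099)
296*S + 1171 = 296*(2916/121) + 1171 = 863136/121 + 1171 = 1004827/121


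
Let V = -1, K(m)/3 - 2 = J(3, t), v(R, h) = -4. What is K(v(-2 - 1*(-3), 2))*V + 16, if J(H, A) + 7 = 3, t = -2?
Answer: 22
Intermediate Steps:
J(H, A) = -4 (J(H, A) = -7 + 3 = -4)
K(m) = -6 (K(m) = 6 + 3*(-4) = 6 - 12 = -6)
K(v(-2 - 1*(-3), 2))*V + 16 = -6*(-1) + 16 = 6 + 16 = 22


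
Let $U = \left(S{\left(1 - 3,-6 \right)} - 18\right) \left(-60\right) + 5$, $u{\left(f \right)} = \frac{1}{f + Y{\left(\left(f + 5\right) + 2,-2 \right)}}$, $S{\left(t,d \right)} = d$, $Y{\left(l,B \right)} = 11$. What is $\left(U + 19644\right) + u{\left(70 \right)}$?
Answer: $\frac{1708210}{81} \approx 21089.0$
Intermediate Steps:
$u{\left(f \right)} = \frac{1}{11 + f}$ ($u{\left(f \right)} = \frac{1}{f + 11} = \frac{1}{11 + f}$)
$U = 1445$ ($U = \left(-6 - 18\right) \left(-60\right) + 5 = \left(-24\right) \left(-60\right) + 5 = 1440 + 5 = 1445$)
$\left(U + 19644\right) + u{\left(70 \right)} = \left(1445 + 19644\right) + \frac{1}{11 + 70} = 21089 + \frac{1}{81} = \frac{1708210}{81}$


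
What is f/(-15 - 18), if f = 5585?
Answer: -5585/33 ≈ -169.24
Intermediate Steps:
f/(-15 - 18) = 5585/(-15 - 18) = 5585/(-33) = 5585*(-1/33) = -5585/33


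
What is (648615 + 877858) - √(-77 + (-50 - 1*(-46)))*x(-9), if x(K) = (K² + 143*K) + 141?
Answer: 1526473 + 9585*I ≈ 1.5265e+6 + 9585.0*I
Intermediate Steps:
x(K) = 141 + K² + 143*K
(648615 + 877858) - √(-77 + (-50 - 1*(-46)))*x(-9) = (648615 + 877858) - √(-77 + (-50 - 1*(-46)))*(141 + (-9)² + 143*(-9)) = 1526473 - √(-77 + (-50 + 46))*(141 + 81 - 1287) = 1526473 - √(-77 - 4)*(-1065) = 1526473 - √(-81)*(-1065) = 1526473 - 9*I*(-1065) = 1526473 - (-9585)*I = 1526473 + 9585*I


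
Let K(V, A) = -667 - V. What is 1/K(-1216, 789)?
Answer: 1/549 ≈ 0.0018215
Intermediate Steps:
1/K(-1216, 789) = 1/(-667 - 1*(-1216)) = 1/(-667 + 1216) = 1/549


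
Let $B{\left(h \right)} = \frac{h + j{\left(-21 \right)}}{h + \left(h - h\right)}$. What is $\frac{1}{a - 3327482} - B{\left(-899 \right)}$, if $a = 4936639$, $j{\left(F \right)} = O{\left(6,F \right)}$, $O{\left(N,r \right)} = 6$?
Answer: $- \frac{1436976302}{1446632143} \approx -0.99333$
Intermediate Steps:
$j{\left(F \right)} = 6$
$B{\left(h \right)} = \frac{6 + h}{h}$ ($B{\left(h \right)} = \frac{h + 6}{h + \left(h - h\right)} = \frac{6 + h}{h + 0} = \frac{6 + h}{h}$)
$\frac{1}{a - 3327482} - B{\left(-899 \right)} = \frac{1}{4936639 - 3327482} - \frac{6 - 899}{-899} = \frac{1}{1609157} - \left(- \frac{1}{899}\right) \left(-893\right) = \frac{1}{1609157} - \frac{893}{899} = - \frac{1436976302}{1446632143}$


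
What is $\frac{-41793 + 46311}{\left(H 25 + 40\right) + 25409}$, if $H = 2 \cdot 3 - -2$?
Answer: $\frac{4518}{25649} \approx 0.17615$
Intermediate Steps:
$H = 8$ ($H = 6 + 2 = 8$)
$\frac{-41793 + 46311}{\left(H 25 + 40\right) + 25409} = \frac{-41793 + 46311}{\left(8 \cdot 25 + 40\right) + 25409} = \frac{4518}{\left(200 + 40\right) + 25409} = \frac{4518}{240 + 25409} = \frac{4518}{25649}$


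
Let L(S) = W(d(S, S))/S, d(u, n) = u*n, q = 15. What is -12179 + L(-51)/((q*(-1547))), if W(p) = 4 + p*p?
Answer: -2881306648/236691 ≈ -12173.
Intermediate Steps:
d(u, n) = n*u
W(p) = 4 + p²
L(S) = (4 + S⁴)/S (L(S) = (4 + (S*S)²)/S = (4 + (S²)²)/S = (4 + S⁴)/S)
-12179 + L(-51)/((q*(-1547))) = -12179 + ((4 + (-51)⁴)/(-51))/((15*(-1547))) = -12179 - (4 + 6765201)/51/(-23205) = -12179 - 1/51*6765205*(-1/23205) = -12179 - 6765205/51*(-1/23205) = -12179 + 1353041/236691 = -2881306648/236691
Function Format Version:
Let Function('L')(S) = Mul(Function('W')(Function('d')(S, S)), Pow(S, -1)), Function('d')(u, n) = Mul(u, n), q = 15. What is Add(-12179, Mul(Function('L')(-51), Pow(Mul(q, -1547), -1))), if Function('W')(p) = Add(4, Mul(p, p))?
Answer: Rational(-2881306648, 236691) ≈ -12173.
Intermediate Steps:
Function('d')(u, n) = Mul(n, u)
Function('W')(p) = Add(4, Pow(p, 2))
Function('L')(S) = Mul(Pow(S, -1), Add(4, Pow(S, 4))) (Function('L')(S) = Mul(Add(4, Pow(Mul(S, S), 2)), Pow(S, -1)) = Mul(Add(4, Pow(Pow(S, 2), 2)), Pow(S, -1)) = Mul(Add(4, Pow(S, 4)), Pow(S, -1)) = Mul(Pow(S, -1), Add(4, Pow(S, 4))))
Add(-12179, Mul(Function('L')(-51), Pow(Mul(q, -1547), -1))) = Add(-12179, Mul(Mul(Pow(-51, -1), Add(4, Pow(-51, 4))), Pow(Mul(15, -1547), -1))) = Add(-12179, Mul(Mul(Rational(-1, 51), Add(4, 6765201)), Pow(-23205, -1))) = Add(-12179, Mul(Mul(Rational(-1, 51), 6765205), Rational(-1, 23205))) = Add(-12179, Mul(Rational(-6765205, 51), Rational(-1, 23205))) = Add(-12179, Rational(1353041, 236691)) = Rational(-2881306648, 236691)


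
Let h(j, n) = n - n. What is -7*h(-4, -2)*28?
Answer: 0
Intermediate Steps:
h(j, n) = 0
-7*h(-4, -2)*28 = -7*0*28 = 0*28 = 0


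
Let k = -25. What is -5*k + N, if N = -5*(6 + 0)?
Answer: 95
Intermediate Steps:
N = -30 (N = -5*6 = -30)
-5*k + N = -5*(-25) - 30 = 125 - 30 = 95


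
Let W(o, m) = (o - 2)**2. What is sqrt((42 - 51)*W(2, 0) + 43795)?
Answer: sqrt(43795) ≈ 209.27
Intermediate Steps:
W(o, m) = (-2 + o)**2
sqrt((42 - 51)*W(2, 0) + 43795) = sqrt((42 - 51)*(-2 + 2)**2 + 43795) = sqrt(-9*0**2 + 43795) = sqrt(-9*0 + 43795) = sqrt(0 + 43795) = sqrt(43795)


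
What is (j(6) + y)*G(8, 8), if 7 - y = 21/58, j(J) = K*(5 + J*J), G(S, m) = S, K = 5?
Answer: 49100/29 ≈ 1693.1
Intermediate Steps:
j(J) = 25 + 5*J² (j(J) = 5*(5 + J*J) = 5*(5 + J²) = 25 + 5*J²)
y = 385/58 (y = 7 - 21/58 = 385/58 ≈ 6.6379)
(j(6) + y)*G(8, 8) = ((25 + 5*6²) + 385/58)*8 = ((25 + 5*36) + 385/58)*8 = ((25 + 180) + 385/58)*8 = (205 + 385/58)*8 = (12275/58)*8 = 49100/29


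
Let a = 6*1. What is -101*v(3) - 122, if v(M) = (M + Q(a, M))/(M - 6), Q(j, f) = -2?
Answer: -265/3 ≈ -88.333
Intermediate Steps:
a = 6
v(M) = (-2 + M)/(-6 + M) (v(M) = (M - 2)/(M - 6) = (-2 + M)/(-6 + M))
-101*v(3) - 122 = -101*(-2 + 3)/(-6 + 3) - 122 = -101/(-3) - 122 = -(-101)/3 - 122 = -101*(-⅓) - 122 = 101/3 - 122 = -265/3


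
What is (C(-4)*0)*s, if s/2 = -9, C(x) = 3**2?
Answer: 0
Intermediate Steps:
C(x) = 9
s = -18 (s = 2*(-9) = -18)
(C(-4)*0)*s = (9*0)*(-18) = 0*(-18) = 0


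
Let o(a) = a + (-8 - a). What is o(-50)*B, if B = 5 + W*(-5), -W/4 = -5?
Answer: 760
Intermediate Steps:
W = 20 (W = -4*(-5) = 20)
B = -95 (B = 5 + 20*(-5) = 5 - 100 = -95)
o(a) = -8
o(-50)*B = -8*(-95) = 760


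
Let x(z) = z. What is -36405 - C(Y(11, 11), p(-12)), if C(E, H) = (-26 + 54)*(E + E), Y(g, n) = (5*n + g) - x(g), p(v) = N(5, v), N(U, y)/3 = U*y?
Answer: -39485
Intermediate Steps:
N(U, y) = 3*U*y (N(U, y) = 3*(U*y) = 3*U*y)
p(v) = 15*v (p(v) = 3*5*v = 15*v)
Y(g, n) = 5*n (Y(g, n) = (5*n + g) - g = (g + 5*n) - g = 5*n)
C(E, H) = 56*E (C(E, H) = 28*(2*E) = 56*E)
-36405 - C(Y(11, 11), p(-12)) = -36405 - 56*5*11 = -36405 - 56*55 = -36405 - 1*3080 = -36405 - 3080 = -39485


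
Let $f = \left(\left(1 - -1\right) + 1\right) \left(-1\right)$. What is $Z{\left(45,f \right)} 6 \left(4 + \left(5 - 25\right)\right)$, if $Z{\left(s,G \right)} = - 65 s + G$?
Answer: $281088$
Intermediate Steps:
$f = -3$ ($f = \left(\left(1 + 1\right) + 1\right) \left(-1\right) = \left(2 + 1\right) \left(-1\right) = 3 \left(-1\right) = -3$)
$Z{\left(s,G \right)} = G - 65 s$
$Z{\left(45,f \right)} 6 \left(4 + \left(5 - 25\right)\right) = \left(-3 - 2925\right) 6 \left(4 + \left(5 - 25\right)\right) = - 2928 \cdot 6 \left(4 - 20\right) = - 2928 \cdot 6 \left(-16\right) = \left(-2928\right) \left(-96\right) = 281088$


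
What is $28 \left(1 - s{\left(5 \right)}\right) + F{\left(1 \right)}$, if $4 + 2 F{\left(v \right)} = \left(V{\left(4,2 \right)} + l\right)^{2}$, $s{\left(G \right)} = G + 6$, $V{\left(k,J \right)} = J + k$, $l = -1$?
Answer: $- \frac{539}{2} \approx -269.5$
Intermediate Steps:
$s{\left(G \right)} = 6 + G$
$F{\left(v \right)} = \frac{21}{2}$ ($F{\left(v \right)} = -2 + \frac{\left(\left(2 + 4\right) - 1\right)^{2}}{2} = -2 + \frac{\left(6 - 1\right)^{2}}{2} = -2 + \frac{5^{2}}{2} = -2 + \frac{1}{2} \cdot 25 = -2 + \frac{25}{2} = \frac{21}{2}$)
$28 \left(1 - s{\left(5 \right)}\right) + F{\left(1 \right)} = 28 \left(1 - \left(6 + 5\right)\right) + \frac{21}{2} = 28 \left(1 - 11\right) + \frac{21}{2} = 28 \left(-10\right) + \frac{21}{2} = -280 + \frac{21}{2} = - \frac{539}{2}$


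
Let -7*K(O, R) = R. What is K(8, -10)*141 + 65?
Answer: 1865/7 ≈ 266.43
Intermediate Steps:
K(O, R) = -R/7
K(8, -10)*141 + 65 = -1/7*(-10)*141 + 65 = (10/7)*141 + 65 = 1410/7 + 65 = 1865/7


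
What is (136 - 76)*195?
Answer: 11700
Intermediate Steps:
(136 - 76)*195 = 60*195 = 11700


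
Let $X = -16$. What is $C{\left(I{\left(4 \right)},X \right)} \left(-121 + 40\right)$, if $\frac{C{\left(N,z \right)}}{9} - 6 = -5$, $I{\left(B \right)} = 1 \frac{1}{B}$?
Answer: $-729$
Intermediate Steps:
$I{\left(B \right)} = \frac{1}{B}$
$C{\left(N,z \right)} = 9$ ($C{\left(N,z \right)} = 54 + 9 \left(-5\right) = 54 - 45 = 9$)
$C{\left(I{\left(4 \right)},X \right)} \left(-121 + 40\right) = 9 \left(-121 + 40\right) = 9 \left(-81\right) = -729$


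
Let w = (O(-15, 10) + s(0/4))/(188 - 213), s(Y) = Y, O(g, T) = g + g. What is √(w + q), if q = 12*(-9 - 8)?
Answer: 13*I*√30/5 ≈ 14.241*I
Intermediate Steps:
O(g, T) = 2*g
q = -204 (q = 12*(-17) = -204)
w = 6/5 (w = (2*(-15) + 0/4)/(188 - 213) = (-30 + 0*(¼))/(-25) = (-30 + 0)*(-1/25) = -30*(-1/25) = 6/5 ≈ 1.2000)
√(w + q) = √(6/5 - 204) = √(-1014/5) = 13*I*√30/5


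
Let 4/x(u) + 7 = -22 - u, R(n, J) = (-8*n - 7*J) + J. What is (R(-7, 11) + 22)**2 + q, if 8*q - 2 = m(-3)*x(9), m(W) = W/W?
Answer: 5481/38 ≈ 144.24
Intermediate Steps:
R(n, J) = -8*n - 6*J
x(u) = 4/(-29 - u) (x(u) = 4/(-7 + (-22 - u)) = 4/(-29 - u))
m(W) = 1
q = 9/38 (q = 1/4 + (1*(-4/(29 + 9)))/8 = 1/4 + (1*(-4/38))/8 = 1/4 + (1*(-4*1/38))/8 = 1/4 + (1*(-2/19))/8 = 1/4 + (1/8)*(-2/19) = 1/4 - 1/76 = 9/38 ≈ 0.23684)
(R(-7, 11) + 22)**2 + q = ((-8*(-7) - 6*11) + 22)**2 + 9/38 = ((56 - 66) + 22)**2 + 9/38 = (-10 + 22)**2 + 9/38 = 12**2 + 9/38 = 144 + 9/38 = 5481/38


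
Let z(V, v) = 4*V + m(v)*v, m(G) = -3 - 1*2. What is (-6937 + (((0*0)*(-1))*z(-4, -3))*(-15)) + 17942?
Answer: 11005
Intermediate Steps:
m(G) = -5 (m(G) = -3 - 2 = -5)
z(V, v) = -5*v + 4*V (z(V, v) = 4*V - 5*v = -5*v + 4*V)
(-6937 + (((0*0)*(-1))*z(-4, -3))*(-15)) + 17942 = (-6937 + (((0*0)*(-1))*(-5*(-3) + 4*(-4)))*(-15)) + 17942 = (-6937 + ((0*(-1))*(15 - 16))*(-15)) + 17942 = (-6937 + (0*(-1))*(-15)) + 17942 = (-6937 + 0*(-15)) + 17942 = (-6937 + 0) + 17942 = -6937 + 17942 = 11005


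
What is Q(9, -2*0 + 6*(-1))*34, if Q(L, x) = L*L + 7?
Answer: 2992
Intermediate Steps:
Q(L, x) = 7 + L² (Q(L, x) = L² + 7 = 7 + L²)
Q(9, -2*0 + 6*(-1))*34 = (7 + 9²)*34 = (7 + 81)*34 = 88*34 = 2992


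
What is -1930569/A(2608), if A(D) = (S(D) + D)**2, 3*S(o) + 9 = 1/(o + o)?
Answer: -472718940005376/1661625511567681 ≈ -0.28449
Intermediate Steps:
S(o) = -3 + 1/(6*o) (S(o) = -3 + 1/(3*(o + o)) = -3 + 1/(3*((2*o))) = -3 + (1/(2*o))/3 = -3 + 1/(6*o))
A(D) = (-3 + D + 1/(6*D))**2 (A(D) = ((-3 + 1/(6*D)) + D)**2 = (-3 + D + 1/(6*D))**2)
-1930569/A(2608) = -1930569*244859904/(1 + 6*2608*(-3 + 2608))**2 = -1930569*244859904/(1 + 6*2608*2605)**2 = -1930569*244859904/(1 + 40763040)**2 = -1930569/((1/36)*(1/6801664)*40763041**2) = -1930569/((1/36)*(1/6801664)*1661625511567681) = -1930569/1661625511567681/244859904 = -1930569*244859904/1661625511567681 = -472718940005376/1661625511567681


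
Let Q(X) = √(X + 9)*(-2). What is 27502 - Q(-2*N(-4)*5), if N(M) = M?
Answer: 27516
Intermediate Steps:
Q(X) = -2*√(9 + X) (Q(X) = √(9 + X)*(-2) = -2*√(9 + X))
27502 - Q(-2*N(-4)*5) = 27502 - (-2)*√(9 - 2*(-4)*5) = 27502 - (-2)*√(9 + 8*5) = 27502 - (-2)*√(9 + 40) = 27502 - (-2)*√49 = 27502 - (-2)*7 = 27502 - 1*(-14) = 27502 + 14 = 27516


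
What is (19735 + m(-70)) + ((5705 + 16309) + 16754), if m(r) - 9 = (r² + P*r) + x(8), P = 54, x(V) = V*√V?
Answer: 59632 + 16*√2 ≈ 59655.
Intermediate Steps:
x(V) = V^(3/2)
m(r) = 9 + r² + 16*√2 + 54*r (m(r) = 9 + ((r² + 54*r) + 8^(3/2)) = 9 + ((r² + 54*r) + 16*√2) = 9 + (r² + 16*√2 + 54*r) = 9 + r² + 16*√2 + 54*r)
(19735 + m(-70)) + ((5705 + 16309) + 16754) = (19735 + (9 + (-70)² + 16*√2 + 54*(-70))) + ((5705 + 16309) + 16754) = (19735 + (9 + 4900 + 16*√2 - 3780)) + (22014 + 16754) = (19735 + (1129 + 16*√2)) + 38768 = (20864 + 16*√2) + 38768 = 59632 + 16*√2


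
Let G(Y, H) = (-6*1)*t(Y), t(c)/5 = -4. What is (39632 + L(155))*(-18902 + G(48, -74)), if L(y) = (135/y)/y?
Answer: -3576689823434/4805 ≈ -7.4437e+8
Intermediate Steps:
t(c) = -20 (t(c) = 5*(-4) = -20)
G(Y, H) = 120 (G(Y, H) = -6*1*(-20) = -6*(-20) = 120)
L(y) = 135/y**2
(39632 + L(155))*(-18902 + G(48, -74)) = (39632 + 135/155**2)*(-18902 + 120) = (39632 + 135*(1/24025))*(-18782) = (39632 + 27/4805)*(-18782) = (190431787/4805)*(-18782) = -3576689823434/4805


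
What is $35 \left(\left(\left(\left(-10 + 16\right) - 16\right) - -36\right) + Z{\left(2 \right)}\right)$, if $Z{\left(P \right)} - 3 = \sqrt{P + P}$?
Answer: $1085$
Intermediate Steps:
$Z{\left(P \right)} = 3 + \sqrt{2} \sqrt{P}$ ($Z{\left(P \right)} = 3 + \sqrt{P + P} = 3 + \sqrt{2 P} = 3 + \sqrt{2} \sqrt{P}$)
$35 \left(\left(\left(\left(-10 + 16\right) - 16\right) - -36\right) + Z{\left(2 \right)}\right) = 35 \left(\left(\left(\left(-10 + 16\right) - 16\right) - -36\right) + \left(3 + \sqrt{2} \sqrt{2}\right)\right) = 35 \left(\left(\left(6 - 16\right) + 36\right) + \left(3 + 2\right)\right) = 35 \left(\left(-10 + 36\right) + 5\right) = 35 \left(26 + 5\right) = 35 \cdot 31 = 1085$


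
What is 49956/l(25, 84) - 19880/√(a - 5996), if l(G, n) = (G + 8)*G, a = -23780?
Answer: 16652/275 + 4970*I*√1861/1861 ≈ 60.553 + 115.21*I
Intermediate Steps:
l(G, n) = G*(8 + G) (l(G, n) = (8 + G)*G = G*(8 + G))
49956/l(25, 84) - 19880/√(a - 5996) = 49956/((25*(8 + 25))) - 19880/√(-23780 - 5996) = 49956/((25*33)) - 19880*(-I*√1861/7444) = 49956/825 - 19880*(-I*√1861/7444) = 49956*(1/825) - (-4970)*I*√1861/1861 = 16652/275 + 4970*I*√1861/1861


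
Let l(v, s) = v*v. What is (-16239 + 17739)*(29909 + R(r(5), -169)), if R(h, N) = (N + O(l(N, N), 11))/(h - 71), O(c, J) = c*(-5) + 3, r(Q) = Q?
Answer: 529241250/11 ≈ 4.8113e+7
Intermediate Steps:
l(v, s) = v²
O(c, J) = 3 - 5*c (O(c, J) = -5*c + 3 = 3 - 5*c)
R(h, N) = (3 + N - 5*N²)/(-71 + h) (R(h, N) = (N + (3 - 5*N²))/(h - 71) = (3 + N - 5*N²)/(-71 + h))
(-16239 + 17739)*(29909 + R(r(5), -169)) = (-16239 + 17739)*(29909 + (3 - 169 - 5*(-169)²)/(-71 + 5)) = 1500*(29909 + (3 - 169 - 5*28561)/(-66)) = 1500*(29909 - (3 - 169 - 142805)/66) = 1500*(29909 - 1/66*(-142971)) = 1500*(29909 + 47657/22) = 1500*(705655/22) = 529241250/11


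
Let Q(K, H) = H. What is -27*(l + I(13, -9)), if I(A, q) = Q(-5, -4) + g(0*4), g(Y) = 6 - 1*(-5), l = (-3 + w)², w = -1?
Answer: -621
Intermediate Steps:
l = 16 (l = (-3 - 1)² = (-4)² = 16)
g(Y) = 11 (g(Y) = 6 + 5 = 11)
I(A, q) = 7 (I(A, q) = -4 + 11 = 7)
-27*(l + I(13, -9)) = -27*(16 + 7) = -27*23 = -621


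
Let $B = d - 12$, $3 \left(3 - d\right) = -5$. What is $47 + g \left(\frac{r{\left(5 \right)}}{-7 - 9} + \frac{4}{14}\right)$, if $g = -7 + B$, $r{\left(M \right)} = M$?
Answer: $\frac{5307}{112} \approx 47.384$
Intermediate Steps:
$d = \frac{14}{3}$ ($d = 3 - - \frac{5}{3} = 3 + \frac{5}{3} = \frac{14}{3} \approx 4.6667$)
$B = - \frac{22}{3}$ ($B = \frac{14}{3} - 12 = - \frac{22}{3} \approx -7.3333$)
$g = - \frac{43}{3}$ ($g = -7 - \frac{22}{3} = - \frac{43}{3} \approx -14.333$)
$47 + g \left(\frac{r{\left(5 \right)}}{-7 - 9} + \frac{4}{14}\right) = 47 - \frac{43 \left(\frac{5}{-7 - 9} + \frac{4}{14}\right)}{3} = 47 - \frac{43 \left(\frac{5}{-16} + 4 \cdot \frac{1}{14}\right)}{3} = 47 - \frac{43 \left(5 \left(- \frac{1}{16}\right) + \frac{2}{7}\right)}{3} = 47 - \frac{43 \left(- \frac{5}{16} + \frac{2}{7}\right)}{3} = 47 - - \frac{43}{112} = 47 + \frac{43}{112} = \frac{5307}{112}$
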